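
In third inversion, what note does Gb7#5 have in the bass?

F♭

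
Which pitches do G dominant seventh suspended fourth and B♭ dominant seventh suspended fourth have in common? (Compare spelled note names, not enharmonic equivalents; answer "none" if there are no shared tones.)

F

G dominant seventh suspended fourth = G, C, D, F.
B♭ dominant seventh suspended fourth = B-flat, E-flat, F, A-flat.
Shared: F.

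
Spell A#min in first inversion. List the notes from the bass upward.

In root position, A#min is A#–C#–E#.
First inversion puts the third (C#) in the bass.

C#  E#  A#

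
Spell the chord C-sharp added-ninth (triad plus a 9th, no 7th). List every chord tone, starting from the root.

C-sharp added-ninth: added-ninth on C#.
- root: C#
- major 3rd: E#
- perfect 5th: G#
- major 9th: D#

C#, E#, G#, D#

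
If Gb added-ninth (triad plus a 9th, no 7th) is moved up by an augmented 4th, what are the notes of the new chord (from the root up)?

An augmented 4th up from Gb is C, so the new chord is C added-ninth.
C — root
E — major 3rd
G — perfect 5th
D — major 9th

C  E  G  D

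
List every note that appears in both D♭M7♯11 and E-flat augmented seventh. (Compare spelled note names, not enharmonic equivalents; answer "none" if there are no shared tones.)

Db  G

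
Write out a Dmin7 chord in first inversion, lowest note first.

F – A – C – D

Dmin7 = D–F–A–C; first inversion → third (F) lowest.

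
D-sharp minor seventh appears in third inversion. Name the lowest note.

D-sharp minor seventh = D-sharp–F-sharp–A-sharp–C-sharp. Third inversion → seventh in the bass = C-sharp.

C-sharp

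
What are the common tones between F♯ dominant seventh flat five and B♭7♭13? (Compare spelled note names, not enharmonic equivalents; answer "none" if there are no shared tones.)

none

F♯ dominant seventh flat five = F#, A#, C, E.
B♭7♭13 = Bb, D, F, Ab, Gb.
Shared: none.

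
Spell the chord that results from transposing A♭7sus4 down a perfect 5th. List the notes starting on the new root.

Db Gb Ab Cb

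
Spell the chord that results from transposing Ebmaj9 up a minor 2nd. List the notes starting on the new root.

A minor 2nd up from Eb is Fb, so the new chord is Fb major ninth.
Fb — root
Ab — major 3rd
Cb — perfect 5th
Eb — major 7th
Gb — major 9th

Fb, Ab, Cb, Eb, Gb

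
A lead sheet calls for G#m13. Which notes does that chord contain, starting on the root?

G♯, B, D♯, F♯, A♯, C♯, E♯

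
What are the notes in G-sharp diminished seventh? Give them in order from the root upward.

G-sharp diminished seventh: diminished seventh on G-sharp.
- root: G-sharp
- minor 3rd: B
- diminished 5th: D
- diminished 7th: F

G-sharp, B, D, F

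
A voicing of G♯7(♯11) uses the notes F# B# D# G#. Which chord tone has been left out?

C##

G♯7(♯11) = G#, B#, D#, F#, C##. The voicing lacks the 11th (augmented 11th), C##.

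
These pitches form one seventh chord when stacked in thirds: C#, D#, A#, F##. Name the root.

D#

Stacking in thirds gives D# – F## – A# – C#, so D# is the root — D# dominant seventh.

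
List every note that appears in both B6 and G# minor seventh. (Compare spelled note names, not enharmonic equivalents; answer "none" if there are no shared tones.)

B6: B D# F# G#
G# minor seventh: G# B D# F#
Common to both → B, D#, F#, G#.

B, D#, F#, G#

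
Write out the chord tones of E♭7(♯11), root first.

E♭7(♯11) is a dominant seventh sharp eleven built on Eb.
Root: Eb
Major 3rd (3rd): G
Perfect 5th (5th): Bb
Minor 7th (7th): Db
Augmented 11th (11th): A

Eb, G, Bb, Db, A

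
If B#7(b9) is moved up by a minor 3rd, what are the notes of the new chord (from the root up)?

A minor 3rd up from B# is D#, so the new chord is D# dominant seventh flat nine.
- root: D#
- major 3rd: F##
- perfect 5th: A#
- minor 7th: C#
- minor 9th: E

D#, F##, A#, C#, E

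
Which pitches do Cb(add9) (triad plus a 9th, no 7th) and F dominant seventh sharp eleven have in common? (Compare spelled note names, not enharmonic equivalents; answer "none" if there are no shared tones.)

Eb

Cb(add9) = Cb, Eb, Gb, Db.
F dominant seventh sharp eleven = F, A, C, Eb, B.
Shared: Eb.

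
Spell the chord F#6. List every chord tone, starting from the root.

F#6 is a major sixth built on F#.
- root: F#
- major 3rd: A#
- perfect 5th: C#
- major 6th: D#

F#, A#, C#, D#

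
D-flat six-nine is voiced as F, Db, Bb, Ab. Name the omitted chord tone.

D-flat six-nine = Db, F, Ab, Bb, Eb. The voicing lacks the 9th (major 9th), Eb.

Eb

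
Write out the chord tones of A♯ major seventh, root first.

A-sharp  C-double-sharp  E-sharp  G-double-sharp

A♯ major seventh is a major seventh built on A-sharp.
A-sharp — root
C-double-sharp — major 3rd
E-sharp — perfect 5th
G-double-sharp — major 7th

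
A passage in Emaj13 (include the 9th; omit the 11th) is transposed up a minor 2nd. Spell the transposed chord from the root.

A minor 2nd up from E is F, so the new chord is F major thirteenth.
Root: F
Major 3rd (3rd): A
Perfect 5th (5th): C
Major 7th (7th): E
Major 9th (9th): G
Major 13th (13th): D

F A C E G D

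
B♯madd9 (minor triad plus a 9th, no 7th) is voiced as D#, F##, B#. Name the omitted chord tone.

The full B♯madd9 chord is B#, D#, F##, C##.
Comparing with the voicing, the major 9th (9th) — C## — is absent.

C##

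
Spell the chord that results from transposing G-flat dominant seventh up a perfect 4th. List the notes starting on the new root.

Cb Eb Gb Bbb

Gb up a perfect 4th → Cb. New chord: Cb dominant seventh.
- root: Cb
- major 3rd: Eb
- perfect 5th: Gb
- minor 7th: Bbb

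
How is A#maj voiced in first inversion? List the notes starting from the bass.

C## – E# – A#

In root position, A#maj is A#–C##–E#.
First inversion puts the third (C##) in the bass.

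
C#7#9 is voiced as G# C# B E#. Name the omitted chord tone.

D##

C#7#9 = C#, E#, G#, B, D##. The voicing lacks the 9th (augmented 9th), D##.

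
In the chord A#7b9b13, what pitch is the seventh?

G#

A#7b9b13 is built on A#; its 7th is a minor 7th above the root.
A seventh above A uses the letter G, and the minor 7th above A# is G#.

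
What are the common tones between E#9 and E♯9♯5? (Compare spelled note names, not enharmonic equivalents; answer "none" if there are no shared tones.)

E#, G##, D#, F##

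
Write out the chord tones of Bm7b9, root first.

B, D, F#, A, C

Bm7b9: minor seventh flat nine on B.
Root: B
Minor 3rd (3rd): D
Perfect 5th (5th): F#
Minor 7th (7th): A
Minor 9th (9th): C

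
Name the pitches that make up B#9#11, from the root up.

B# – D## – F## – A# – C## – E##

B#9#11 is a dominant ninth sharp eleven built on B#.
- root: B#
- major 3rd: D##
- perfect 5th: F##
- minor 7th: A#
- major 9th: C##
- augmented 11th: E##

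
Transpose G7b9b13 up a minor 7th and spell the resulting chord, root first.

G up a minor 7th → F. New chord: F dominant seventh flat nine flat thirteen.
F — root
A — major 3rd
C — perfect 5th
E♭ — minor 7th
G♭ — minor 9th
D♭ — minor 13th

F – A – C – E♭ – G♭ – D♭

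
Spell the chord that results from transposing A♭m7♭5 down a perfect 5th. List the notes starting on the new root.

A perfect 5th down from A♭ is D♭, so the new chord is D♭ half-diminished seventh.
D♭ — root
F♭ — minor 3rd
A𝄫 — diminished 5th
C♭ — minor 7th

D♭  F♭  A𝄫  C♭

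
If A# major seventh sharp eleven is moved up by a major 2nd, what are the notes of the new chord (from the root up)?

B♯ – D𝄪 – F𝄪 – A𝄪 – E𝄪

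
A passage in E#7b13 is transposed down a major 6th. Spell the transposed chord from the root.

Transposed root: E# → G# (major 6th down). So we spell G# dominant seventh flat thirteen:
- root: G#
- major 3rd: B#
- perfect 5th: D#
- minor 7th: F#
- minor 13th: E

G# – B# – D# – F# – E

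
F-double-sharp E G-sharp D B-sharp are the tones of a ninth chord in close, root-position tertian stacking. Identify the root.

Arranged so that each adjacent pair is a third by letter name: E – G-sharp – B-sharp – D – F-double-sharp.
The bottom of that stack, E, is the root (this is E dominant seventh sharp nine sharp five).

E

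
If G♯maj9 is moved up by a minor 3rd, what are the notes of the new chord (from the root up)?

G# up a minor 3rd → B. New chord: B major ninth.
root → B
3rd (major 3rd) → D#
5th (perfect 5th) → F#
7th (major 7th) → A#
9th (major 9th) → C#

B, D#, F#, A#, C#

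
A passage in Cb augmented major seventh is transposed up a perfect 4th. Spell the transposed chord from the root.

Transposed root: C♭ → F♭ (perfect 4th up). So we spell F♭ augmented major seventh:
Root: F♭
Major 3rd (3rd): A♭
Augmented 5th (5th): C
Major 7th (7th): E♭

F♭ – A♭ – C – E♭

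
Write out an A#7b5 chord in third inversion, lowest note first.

A#7b5 = A#–C##–E–G#; third inversion → seventh (G#) lowest.

G# – A# – C## – E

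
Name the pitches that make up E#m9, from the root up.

Root E♯, quality minor ninth:
- root: E♯
- minor 3rd: G♯
- perfect 5th: B♯
- minor 7th: D♯
- major 9th: F𝄪

E♯ G♯ B♯ D♯ F𝄪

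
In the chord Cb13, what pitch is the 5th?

Root of Cb13 = Cb. The 5th is a perfect 5th: Cb up a perfect 5th → Gb.

Gb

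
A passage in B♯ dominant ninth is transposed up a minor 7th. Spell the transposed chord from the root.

Transposed root: B-sharp → A-sharp (minor 7th up). So we spell A-sharp dominant ninth:
A-sharp — root
C-double-sharp — major 3rd
E-sharp — perfect 5th
G-sharp — minor 7th
B-sharp — major 9th

A-sharp, C-double-sharp, E-sharp, G-sharp, B-sharp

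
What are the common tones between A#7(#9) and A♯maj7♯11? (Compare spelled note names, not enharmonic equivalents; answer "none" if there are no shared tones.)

A#, C##, E#

A#7(#9): A# C## E# G# B##
A♯maj7♯11: A# C## E# G## D##
Common to both → A#, C##, E#.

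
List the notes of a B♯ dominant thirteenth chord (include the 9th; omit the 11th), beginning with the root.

B-sharp – D-double-sharp – F-double-sharp – A-sharp – C-double-sharp – G-double-sharp

Root B-sharp, quality dominant thirteenth:
- root: B-sharp
- major 3rd: D-double-sharp
- perfect 5th: F-double-sharp
- minor 7th: A-sharp
- major 9th: C-double-sharp
- major 13th: G-double-sharp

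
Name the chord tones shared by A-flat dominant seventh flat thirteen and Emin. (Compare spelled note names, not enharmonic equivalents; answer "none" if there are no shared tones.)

A-flat dominant seventh flat thirteen: Ab C Eb Gb Fb
Emin: E G B
Common to both → none.

none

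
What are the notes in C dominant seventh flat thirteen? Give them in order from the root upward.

C  E  G  B♭  A♭

Root C, quality dominant seventh flat thirteen:
root → C
3rd (major 3rd) → E
5th (perfect 5th) → G
7th (minor 7th) → B♭
13th (minor 13th) → A♭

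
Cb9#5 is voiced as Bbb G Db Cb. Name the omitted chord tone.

Eb

Cb9#5 = Cb, Eb, G, Bbb, Db. The voicing lacks the 3rd (major 3rd), Eb.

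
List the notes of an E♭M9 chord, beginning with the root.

Eb  G  Bb  D  F

E♭M9 is a major ninth built on Eb.
root → Eb
3rd (major 3rd) → G
5th (perfect 5th) → Bb
7th (major 7th) → D
9th (major 9th) → F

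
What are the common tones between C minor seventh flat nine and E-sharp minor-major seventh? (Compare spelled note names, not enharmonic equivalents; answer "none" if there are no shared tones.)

C minor seventh flat nine = C, E-flat, G, B-flat, D-flat.
E-sharp minor-major seventh = E-sharp, G-sharp, B-sharp, D-double-sharp.
Shared: none.

none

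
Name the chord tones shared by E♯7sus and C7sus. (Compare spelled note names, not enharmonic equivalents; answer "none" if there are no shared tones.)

none

E♯7sus = E#, A#, B#, D#.
C7sus = C, F, G, Bb.
Shared: none.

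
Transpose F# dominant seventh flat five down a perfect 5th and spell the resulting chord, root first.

B – D# – F – A

A perfect 5th down from F# is B, so the new chord is B dominant seventh flat five.
- root: B
- major 3rd: D#
- diminished 5th: F
- minor 7th: A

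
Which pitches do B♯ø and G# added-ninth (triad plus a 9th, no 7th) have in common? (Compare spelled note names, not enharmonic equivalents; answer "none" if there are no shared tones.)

B# – D# – A#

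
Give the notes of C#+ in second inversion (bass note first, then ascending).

G##  C#  E#

C#+ = C#–E#–G##; second inversion → fifth (G##) lowest.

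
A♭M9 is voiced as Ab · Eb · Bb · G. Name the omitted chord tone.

C

A♭M9 = Ab, C, Eb, G, Bb. The voicing lacks the 3rd (major 3rd), C.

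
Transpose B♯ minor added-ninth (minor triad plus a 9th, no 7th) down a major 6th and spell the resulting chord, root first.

B# down a major 6th → D#. New chord: D# minor added-ninth.
Root: D#
Minor 3rd (3rd): F#
Perfect 5th (5th): A#
Major 9th (9th): E#

D# F# A# E#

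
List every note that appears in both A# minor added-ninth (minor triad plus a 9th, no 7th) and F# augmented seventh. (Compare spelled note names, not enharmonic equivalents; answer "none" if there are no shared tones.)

A-sharp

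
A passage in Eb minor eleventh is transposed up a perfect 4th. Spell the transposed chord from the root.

A-flat – C-flat – E-flat – G-flat – B-flat – D-flat

Transposed root: E-flat → A-flat (perfect 4th up). So we spell A-flat minor eleventh:
- root: A-flat
- minor 3rd: C-flat
- perfect 5th: E-flat
- minor 7th: G-flat
- major 9th: B-flat
- perfect 11th: D-flat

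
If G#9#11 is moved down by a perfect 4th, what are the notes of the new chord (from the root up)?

D# – F## – A# – C# – E# – G##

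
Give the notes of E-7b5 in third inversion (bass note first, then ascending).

E-7b5 = E–G–B♭–D; third inversion → seventh (D) lowest.

D E G B♭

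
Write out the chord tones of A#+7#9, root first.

A#, C##, E##, G#, B##

A#+7#9 is a dominant seventh sharp nine sharp five built on A#.
- root: A#
- major 3rd: C##
- augmented 5th: E##
- minor 7th: G#
- augmented 9th: B##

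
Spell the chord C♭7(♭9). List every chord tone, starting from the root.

C♭7(♭9): dominant seventh flat nine on C♭.
root → C♭
3rd (major 3rd) → E♭
5th (perfect 5th) → G♭
7th (minor 7th) → B𝄫
9th (minor 9th) → D𝄫

C♭ E♭ G♭ B𝄫 D𝄫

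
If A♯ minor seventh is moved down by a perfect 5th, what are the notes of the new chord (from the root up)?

A perfect 5th down from A-sharp is D-sharp, so the new chord is D-sharp minor seventh.
Root: D-sharp
Minor 3rd (3rd): F-sharp
Perfect 5th (5th): A-sharp
Minor 7th (7th): C-sharp

D-sharp F-sharp A-sharp C-sharp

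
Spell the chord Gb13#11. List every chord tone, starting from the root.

Gb  Bb  Db  Fb  Ab  C  Eb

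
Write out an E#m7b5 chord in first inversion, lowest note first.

In root position, E#m7b5 is E#–G#–B–D#.
First inversion puts the third (G#) in the bass.

G#  B  D#  E#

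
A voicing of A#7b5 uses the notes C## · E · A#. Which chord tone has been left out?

G#

The full A#7b5 chord is A#, C##, E, G#.
Comparing with the voicing, the minor 7th (7th) — G# — is absent.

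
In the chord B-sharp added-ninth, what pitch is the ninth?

Root of B-sharp added-ninth = B-sharp. The 9th is a major 9th: B-sharp up a major 9th → C-double-sharp.

C-double-sharp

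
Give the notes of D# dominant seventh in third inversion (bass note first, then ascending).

In root position, D# dominant seventh is D-sharp–F-double-sharp–A-sharp–C-sharp.
Third inversion puts the seventh (C-sharp) in the bass.

C-sharp  D-sharp  F-double-sharp  A-sharp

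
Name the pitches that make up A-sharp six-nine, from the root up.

A-sharp C-double-sharp E-sharp F-double-sharp B-sharp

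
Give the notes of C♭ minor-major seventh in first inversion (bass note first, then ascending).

E-double-flat, G-flat, B-flat, C-flat

C♭ minor-major seventh = C-flat–E-double-flat–G-flat–B-flat; first inversion → third (E-double-flat) lowest.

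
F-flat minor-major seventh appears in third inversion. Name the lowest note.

Eb

F-flat minor-major seventh = Fb–Abb–Cb–Eb. Third inversion → seventh in the bass = Eb.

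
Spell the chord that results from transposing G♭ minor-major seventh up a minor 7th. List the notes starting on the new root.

F-flat – A-double-flat – C-flat – E-flat

Transposed root: G-flat → F-flat (minor 7th up). So we spell F-flat minor-major seventh:
- root: F-flat
- minor 3rd: A-double-flat
- perfect 5th: C-flat
- major 7th: E-flat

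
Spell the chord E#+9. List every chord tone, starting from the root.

E#  G##  B##  D#  F##

E#+9: dominant ninth sharp five on E#.
- root: E#
- major 3rd: G##
- augmented 5th: B##
- minor 7th: D#
- major 9th: F##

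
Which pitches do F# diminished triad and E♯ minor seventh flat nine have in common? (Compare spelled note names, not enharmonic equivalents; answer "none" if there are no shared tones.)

F-sharp

F# diminished triad = F-sharp, A, C.
E♯ minor seventh flat nine = E-sharp, G-sharp, B-sharp, D-sharp, F-sharp.
Shared: F-sharp.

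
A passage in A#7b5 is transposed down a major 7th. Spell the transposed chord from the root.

B  D#  F  A

Transposed root: A# → B (major 7th down). So we spell B dominant seventh flat five:
B — root
D# — major 3rd
F — diminished 5th
A — minor 7th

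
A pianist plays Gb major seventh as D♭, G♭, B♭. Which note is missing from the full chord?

The full Gb major seventh chord is G♭, B♭, D♭, F.
Comparing with the voicing, the major 7th (7th) — F — is absent.

F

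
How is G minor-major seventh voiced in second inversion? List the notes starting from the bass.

D – F-sharp – G – B-flat

In root position, G minor-major seventh is G–B-flat–D–F-sharp.
Second inversion puts the fifth (D) in the bass.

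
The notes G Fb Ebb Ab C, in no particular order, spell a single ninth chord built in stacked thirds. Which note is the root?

Stacking in thirds gives Fb – Ab – C – Ebb – G, so Fb is the root — Fb dominant seventh sharp nine sharp five.

Fb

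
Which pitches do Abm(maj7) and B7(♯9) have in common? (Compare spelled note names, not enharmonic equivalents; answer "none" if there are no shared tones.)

Abm(maj7): Ab Cb Eb G
B7(♯9): B D# F# A C##
Common to both → none.

none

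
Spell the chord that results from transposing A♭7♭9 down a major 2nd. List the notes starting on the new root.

Gb  Bb  Db  Fb  Abb

A major 2nd down from Ab is Gb, so the new chord is Gb dominant seventh flat nine.
root → Gb
3rd (major 3rd) → Bb
5th (perfect 5th) → Db
7th (minor 7th) → Fb
9th (minor 9th) → Abb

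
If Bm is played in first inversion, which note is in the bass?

Bm in root position is B–D–F#.
First inversion places the third in the bass, which is D.

D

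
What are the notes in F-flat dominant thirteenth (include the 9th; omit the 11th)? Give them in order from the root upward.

F-flat, A-flat, C-flat, E-double-flat, G-flat, D-flat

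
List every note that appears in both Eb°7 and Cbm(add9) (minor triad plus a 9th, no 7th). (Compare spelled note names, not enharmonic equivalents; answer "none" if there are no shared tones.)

Eb°7 = E♭, G♭, B𝄫, D𝄫.
Cbm(add9) = C♭, E𝄫, G♭, D♭.
Shared: G♭.

G♭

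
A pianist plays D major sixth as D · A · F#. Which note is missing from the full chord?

B

The full D major sixth chord is D, F#, A, B.
Comparing with the voicing, the major 6th (6th) — B — is absent.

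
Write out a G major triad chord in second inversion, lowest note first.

In root position, G major triad is G–B–D.
Second inversion puts the fifth (D) in the bass.

D G B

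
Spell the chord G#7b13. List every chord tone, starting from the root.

Root G#, quality dominant seventh flat thirteen:
Root: G#
Major 3rd (3rd): B#
Perfect 5th (5th): D#
Minor 7th (7th): F#
Minor 13th (13th): E

G#, B#, D#, F#, E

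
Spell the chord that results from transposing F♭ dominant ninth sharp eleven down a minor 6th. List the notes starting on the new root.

F♭ down a minor 6th → A♭. New chord: A♭ dominant ninth sharp eleven.
Root: A♭
Major 3rd (3rd): C
Perfect 5th (5th): E♭
Minor 7th (7th): G♭
Major 9th (9th): B♭
Augmented 11th (11th): D

A♭, C, E♭, G♭, B♭, D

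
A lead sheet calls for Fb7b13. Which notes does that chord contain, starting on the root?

Fb7b13 is a dominant seventh flat thirteen built on Fb.
Root: Fb
Major 3rd (3rd): Ab
Perfect 5th (5th): Cb
Minor 7th (7th): Ebb
Minor 13th (13th): Dbb

Fb, Ab, Cb, Ebb, Dbb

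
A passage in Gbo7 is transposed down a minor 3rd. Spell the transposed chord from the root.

Gb down a minor 3rd → Eb. New chord: Eb diminished seventh.
- root: Eb
- minor 3rd: Gb
- diminished 5th: Bbb
- diminished 7th: Dbb

Eb, Gb, Bbb, Dbb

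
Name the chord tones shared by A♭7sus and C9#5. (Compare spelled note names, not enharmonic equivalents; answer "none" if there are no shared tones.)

none

A♭7sus: A♭ D♭ E♭ G♭
C9#5: C E G♯ B♭ D
Common to both → none.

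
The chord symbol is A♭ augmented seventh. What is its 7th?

A♭ augmented seventh is built on A-flat; its 7th is a minor 7th above the root.
A seventh above A uses the letter G, and the minor 7th above A-flat is G-flat.

G-flat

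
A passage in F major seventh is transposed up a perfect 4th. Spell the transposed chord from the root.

Bb  D  F  A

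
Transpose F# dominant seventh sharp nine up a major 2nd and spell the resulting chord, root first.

G#, B#, D#, F#, A##

A major 2nd up from F# is G#, so the new chord is G# dominant seventh sharp nine.
Root: G#
Major 3rd (3rd): B#
Perfect 5th (5th): D#
Minor 7th (7th): F#
Augmented 9th (9th): A##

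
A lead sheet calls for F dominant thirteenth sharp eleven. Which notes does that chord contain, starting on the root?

Root F, quality dominant thirteenth sharp eleven:
F — root
A — major 3rd
C — perfect 5th
E♭ — minor 7th
G — major 9th
B — augmented 11th
D — major 13th

F, A, C, E♭, G, B, D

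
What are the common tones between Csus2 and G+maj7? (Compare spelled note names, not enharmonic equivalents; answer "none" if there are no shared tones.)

Csus2 = C, D, G.
G+maj7 = G, B, D#, F#.
Shared: G.

G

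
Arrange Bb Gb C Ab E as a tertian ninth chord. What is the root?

Arranged so that each adjacent pair is a third by letter name: Ab – C – E – Gb – Bb.
The bottom of that stack, Ab, is the root (this is Ab dominant ninth sharp five).

Ab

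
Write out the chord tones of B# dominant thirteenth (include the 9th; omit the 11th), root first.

Root B♯, quality dominant thirteenth:
Root: B♯
Major 3rd (3rd): D𝄪
Perfect 5th (5th): F𝄪
Minor 7th (7th): A♯
Major 9th (9th): C𝄪
Major 13th (13th): G𝄪

B♯ D𝄪 F𝄪 A♯ C𝄪 G𝄪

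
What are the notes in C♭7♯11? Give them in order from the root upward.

C♭ E♭ G♭ B𝄫 F

C♭7♯11 is a dominant seventh sharp eleven built on C♭.
root → C♭
3rd (major 3rd) → E♭
5th (perfect 5th) → G♭
7th (minor 7th) → B𝄫
11th (augmented 11th) → F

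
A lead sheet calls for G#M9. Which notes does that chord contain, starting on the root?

G#, B#, D#, F##, A#

G#M9 is a major ninth built on G#.
root → G#
3rd (major 3rd) → B#
5th (perfect 5th) → D#
7th (major 7th) → F##
9th (major 9th) → A#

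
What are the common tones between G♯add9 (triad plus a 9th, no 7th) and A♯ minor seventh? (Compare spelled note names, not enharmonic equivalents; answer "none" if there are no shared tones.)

G# – A#

G♯add9 = G#, B#, D#, A#.
A♯ minor seventh = A#, C#, E#, G#.
Shared: G#, A#.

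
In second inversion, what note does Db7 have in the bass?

Db7 in root position is Db–F–Ab–Cb.
Second inversion places the fifth in the bass, which is Ab.

Ab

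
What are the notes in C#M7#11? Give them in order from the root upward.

C#M7#11: major seventh sharp eleven on C♯.
Root: C♯
Major 3rd (3rd): E♯
Perfect 5th (5th): G♯
Major 7th (7th): B♯
Augmented 11th (11th): F𝄪

C♯ – E♯ – G♯ – B♯ – F𝄪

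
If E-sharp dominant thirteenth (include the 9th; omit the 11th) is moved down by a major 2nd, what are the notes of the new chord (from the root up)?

E-sharp down a major 2nd → D-sharp. New chord: D-sharp dominant thirteenth.
- root: D-sharp
- major 3rd: F-double-sharp
- perfect 5th: A-sharp
- minor 7th: C-sharp
- major 9th: E-sharp
- major 13th: B-sharp

D-sharp, F-double-sharp, A-sharp, C-sharp, E-sharp, B-sharp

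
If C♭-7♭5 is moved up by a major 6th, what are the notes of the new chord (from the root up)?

C♭ up a major 6th → A♭. New chord: A♭ half-diminished seventh.
Root: A♭
Minor 3rd (3rd): C♭
Diminished 5th (5th): E𝄫
Minor 7th (7th): G♭

A♭ – C♭ – E𝄫 – G♭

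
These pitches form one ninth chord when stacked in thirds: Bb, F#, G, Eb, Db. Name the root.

Eb

Arranged so that each adjacent pair is a third by letter name: Eb – G – Bb – Db – F#.
The bottom of that stack, Eb, is the root (this is Eb dominant seventh sharp nine).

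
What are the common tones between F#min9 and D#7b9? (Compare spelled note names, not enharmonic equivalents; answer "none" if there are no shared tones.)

C♯ – E

F#min9 = F♯, A, C♯, E, G♯.
D#7b9 = D♯, F𝄪, A♯, C♯, E.
Shared: C♯, E.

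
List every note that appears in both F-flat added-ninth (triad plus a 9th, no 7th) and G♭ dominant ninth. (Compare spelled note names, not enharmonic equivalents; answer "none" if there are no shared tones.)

F-flat added-ninth: F-flat A-flat C-flat G-flat
G♭ dominant ninth: G-flat B-flat D-flat F-flat A-flat
Common to both → F-flat, A-flat, G-flat.

F-flat – A-flat – G-flat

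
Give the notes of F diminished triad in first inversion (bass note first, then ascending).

In root position, F diminished triad is F–Ab–Cb.
First inversion puts the third (Ab) in the bass.

Ab, Cb, F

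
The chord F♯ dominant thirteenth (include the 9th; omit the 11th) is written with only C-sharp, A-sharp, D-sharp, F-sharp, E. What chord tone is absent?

The full F♯ dominant thirteenth chord is F-sharp, A-sharp, C-sharp, E, G-sharp, D-sharp.
Comparing with the voicing, the major 9th (9th) — G-sharp — is absent.

G-sharp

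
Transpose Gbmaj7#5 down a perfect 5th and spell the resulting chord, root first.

A perfect 5th down from G♭ is C♭, so the new chord is C♭ augmented major seventh.
Root: C♭
Major 3rd (3rd): E♭
Augmented 5th (5th): G
Major 7th (7th): B♭

C♭  E♭  G  B♭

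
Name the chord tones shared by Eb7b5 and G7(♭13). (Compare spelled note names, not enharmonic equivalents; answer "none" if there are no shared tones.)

Eb7b5: Eb G Bbb Db
G7(♭13): G B D F Eb
Common to both → Eb, G.

Eb  G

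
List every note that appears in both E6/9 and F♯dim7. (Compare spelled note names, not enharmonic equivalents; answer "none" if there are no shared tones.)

F#

E6/9 = E, G#, B, C#, F#.
F♯dim7 = F#, A, C, Eb.
Shared: F#.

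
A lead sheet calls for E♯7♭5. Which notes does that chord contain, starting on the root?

E♯ – G𝄪 – B – D♯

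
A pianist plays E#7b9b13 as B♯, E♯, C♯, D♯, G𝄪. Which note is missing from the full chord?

E#7b9b13 = E♯, G𝄪, B♯, D♯, F♯, C♯. The voicing lacks the 9th (minor 9th), F♯.

F♯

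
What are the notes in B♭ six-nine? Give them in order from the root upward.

B♭ six-nine: six-nine on Bb.
- root: Bb
- major 3rd: D
- perfect 5th: F
- major 6th: G
- major 9th: C

Bb – D – F – G – C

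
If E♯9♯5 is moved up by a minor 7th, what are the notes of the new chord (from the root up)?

D#, F##, A##, C#, E#

E# up a minor 7th → D#. New chord: D# dominant ninth sharp five.
D# — root
F## — major 3rd
A## — augmented 5th
C# — minor 7th
E# — major 9th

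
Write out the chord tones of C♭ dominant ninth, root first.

C-flat E-flat G-flat B-double-flat D-flat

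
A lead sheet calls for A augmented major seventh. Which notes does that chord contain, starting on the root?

A augmented major seventh is an augmented major seventh built on A.
Root: A
Major 3rd (3rd): C-sharp
Augmented 5th (5th): E-sharp
Major 7th (7th): G-sharp

A  C-sharp  E-sharp  G-sharp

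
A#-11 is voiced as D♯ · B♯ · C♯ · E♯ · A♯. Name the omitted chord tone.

The full A#-11 chord is A♯, C♯, E♯, G♯, B♯, D♯.
Comparing with the voicing, the minor 7th (7th) — G♯ — is absent.

G♯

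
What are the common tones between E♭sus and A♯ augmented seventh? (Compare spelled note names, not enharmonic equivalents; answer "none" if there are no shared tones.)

none

E♭sus = E♭, A♭, B♭.
A♯ augmented seventh = A♯, C𝄪, E𝄪, G♯.
Shared: none.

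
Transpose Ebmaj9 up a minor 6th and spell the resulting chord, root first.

Transposed root: Eb → Cb (minor 6th up). So we spell Cb major ninth:
Root: Cb
Major 3rd (3rd): Eb
Perfect 5th (5th): Gb
Major 7th (7th): Bb
Major 9th (9th): Db

Cb – Eb – Gb – Bb – Db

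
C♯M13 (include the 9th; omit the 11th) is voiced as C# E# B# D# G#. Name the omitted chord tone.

A#

C♯M13 = C#, E#, G#, B#, D#, A#. The voicing lacks the 13th (major 13th), A#.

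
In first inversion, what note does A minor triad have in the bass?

A minor triad in root position is A–C–E.
First inversion places the third in the bass, which is C.

C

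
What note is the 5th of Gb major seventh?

D♭

Gb major seventh is built on G♭; its 5th is a perfect 5th above the root.
A fifth above G uses the letter D, and the perfect 5th above G♭ is D♭.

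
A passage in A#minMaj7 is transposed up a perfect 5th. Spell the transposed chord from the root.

A# up a perfect 5th → E#. New chord: E# minor-major seventh.
root → E#
3rd (minor 3rd) → G#
5th (perfect 5th) → B#
7th (major 7th) → D##

E#, G#, B#, D##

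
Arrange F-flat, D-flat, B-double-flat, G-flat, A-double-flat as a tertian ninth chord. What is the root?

G-flat

Stacking in thirds gives G-flat – B-double-flat – D-flat – F-flat – A-double-flat, so G-flat is the root — G-flat minor seventh flat nine.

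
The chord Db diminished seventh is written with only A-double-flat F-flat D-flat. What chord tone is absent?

C-double-flat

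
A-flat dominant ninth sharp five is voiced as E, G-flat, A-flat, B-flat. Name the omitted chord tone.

C

A-flat dominant ninth sharp five = A-flat, C, E, G-flat, B-flat. The voicing lacks the 3rd (major 3rd), C.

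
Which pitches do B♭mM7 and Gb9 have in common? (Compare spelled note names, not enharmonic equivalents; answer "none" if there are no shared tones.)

B♭mM7: Bb Db F A
Gb9: Gb Bb Db Fb Ab
Common to both → Bb, Db.

Bb, Db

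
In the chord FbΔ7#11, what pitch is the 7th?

Eb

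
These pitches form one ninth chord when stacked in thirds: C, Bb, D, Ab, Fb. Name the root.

Arranged so that each adjacent pair is a third by letter name: Bb – D – Fb – Ab – C.
The bottom of that stack, Bb, is the root (this is Bb dominant ninth flat five).

Bb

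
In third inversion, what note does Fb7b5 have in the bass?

Fb7b5 in root position is F♭–A♭–C𝄫–E𝄫.
Third inversion places the seventh in the bass, which is E𝄫.

E𝄫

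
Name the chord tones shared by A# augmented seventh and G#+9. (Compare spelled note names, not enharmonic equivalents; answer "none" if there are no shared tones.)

A# augmented seventh: A# C## E## G#
G#+9: G# B# D## F# A#
Common to both → A#, G#.

A#, G#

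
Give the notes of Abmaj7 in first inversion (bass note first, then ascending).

C  Eb  G  Ab

Abmaj7 = Ab–C–Eb–G; first inversion → third (C) lowest.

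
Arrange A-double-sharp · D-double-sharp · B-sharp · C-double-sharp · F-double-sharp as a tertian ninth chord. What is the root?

B-sharp

Arranged so that each adjacent pair is a third by letter name: B-sharp – D-double-sharp – F-double-sharp – A-double-sharp – C-double-sharp.
The bottom of that stack, B-sharp, is the root (this is B-sharp major ninth).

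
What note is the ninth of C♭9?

Root of C♭9 = Cb. The 9th is a major 9th: Cb up a major 9th → Db.

Db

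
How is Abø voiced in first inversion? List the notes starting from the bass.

Abø = Ab–Cb–Ebb–Gb; first inversion → third (Cb) lowest.

Cb – Ebb – Gb – Ab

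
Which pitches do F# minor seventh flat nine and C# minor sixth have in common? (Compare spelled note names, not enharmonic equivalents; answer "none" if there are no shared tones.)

C-sharp, E

F# minor seventh flat nine = F-sharp, A, C-sharp, E, G.
C# minor sixth = C-sharp, E, G-sharp, A-sharp.
Shared: C-sharp, E.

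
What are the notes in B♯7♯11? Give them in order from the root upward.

B#  D##  F##  A#  E##

Root B#, quality dominant seventh sharp eleven:
B# — root
D## — major 3rd
F## — perfect 5th
A# — minor 7th
E## — augmented 11th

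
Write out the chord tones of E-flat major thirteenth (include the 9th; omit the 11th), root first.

Eb – G – Bb – D – F – C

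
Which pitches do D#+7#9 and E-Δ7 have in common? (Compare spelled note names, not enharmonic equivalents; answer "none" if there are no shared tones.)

D#+7#9 = D#, F##, A##, C#, E##.
E-Δ7 = E, G, B, D#.
Shared: D#.

D#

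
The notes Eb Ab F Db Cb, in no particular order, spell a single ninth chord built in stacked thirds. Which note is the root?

Db

Arranged so that each adjacent pair is a third by letter name: Db – F – Ab – Cb – Eb.
The bottom of that stack, Db, is the root (this is Db dominant ninth).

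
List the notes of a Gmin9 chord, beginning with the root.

G, Bb, D, F, A

Gmin9: minor ninth on G.
- root: G
- minor 3rd: Bb
- perfect 5th: D
- minor 7th: F
- major 9th: A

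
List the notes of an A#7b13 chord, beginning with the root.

Root A♯, quality dominant seventh flat thirteen:
Root: A♯
Major 3rd (3rd): C𝄪
Perfect 5th (5th): E♯
Minor 7th (7th): G♯
Minor 13th (13th): F♯

A♯ – C𝄪 – E♯ – G♯ – F♯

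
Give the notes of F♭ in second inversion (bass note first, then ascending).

In root position, F♭ is Fb–Ab–Cb.
Second inversion puts the fifth (Cb) in the bass.

Cb  Fb  Ab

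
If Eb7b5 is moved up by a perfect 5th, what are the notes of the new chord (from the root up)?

A perfect 5th up from Eb is Bb, so the new chord is Bb dominant seventh flat five.
Root: Bb
Major 3rd (3rd): D
Diminished 5th (5th): Fb
Minor 7th (7th): Ab

Bb  D  Fb  Ab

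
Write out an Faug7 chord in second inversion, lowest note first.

C#, Eb, F, A

Faug7 = F–A–C#–Eb; second inversion → fifth (C#) lowest.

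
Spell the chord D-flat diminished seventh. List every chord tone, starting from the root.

D-flat, F-flat, A-double-flat, C-double-flat

Root D-flat, quality diminished seventh:
- root: D-flat
- minor 3rd: F-flat
- diminished 5th: A-double-flat
- diminished 7th: C-double-flat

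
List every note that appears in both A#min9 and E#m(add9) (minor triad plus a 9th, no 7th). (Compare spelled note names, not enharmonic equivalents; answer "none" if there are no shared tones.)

A#min9: A♯ C♯ E♯ G♯ B♯
E#m(add9): E♯ G♯ B♯ F𝄪
Common to both → E♯, G♯, B♯.

E♯, G♯, B♯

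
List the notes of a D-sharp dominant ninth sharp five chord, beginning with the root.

D-sharp – F-double-sharp – A-double-sharp – C-sharp – E-sharp

D-sharp dominant ninth sharp five is a dominant ninth sharp five built on D-sharp.
- root: D-sharp
- major 3rd: F-double-sharp
- augmented 5th: A-double-sharp
- minor 7th: C-sharp
- major 9th: E-sharp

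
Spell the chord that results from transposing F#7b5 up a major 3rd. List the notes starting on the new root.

F# up a major 3rd → A#. New chord: A# dominant seventh flat five.
root → A#
3rd (major 3rd) → C##
5th (diminished 5th) → E
7th (minor 7th) → G#

A#  C##  E  G#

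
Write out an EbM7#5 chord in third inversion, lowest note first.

EbM7#5 = Eb–G–B–D; third inversion → seventh (D) lowest.

D – Eb – G – B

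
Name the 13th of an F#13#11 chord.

D#

F#13#11 is built on F#; its 13th is a major 13th above the root.
A sixth above F uses the letter D, and the major 13th above F# is D#.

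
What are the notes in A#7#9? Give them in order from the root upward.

A#7#9: dominant seventh sharp nine on A#.
A# — root
C## — major 3rd
E# — perfect 5th
G# — minor 7th
B## — augmented 9th

A# – C## – E# – G# – B##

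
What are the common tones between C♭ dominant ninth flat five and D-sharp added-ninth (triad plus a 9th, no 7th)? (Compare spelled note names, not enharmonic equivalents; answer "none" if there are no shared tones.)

C♭ dominant ninth flat five = C-flat, E-flat, G-double-flat, B-double-flat, D-flat.
D-sharp added-ninth = D-sharp, F-double-sharp, A-sharp, E-sharp.
Shared: none.

none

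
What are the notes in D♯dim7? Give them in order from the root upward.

D# – F# – A – C

D♯dim7 is a diminished seventh built on D#.
D# — root
F# — minor 3rd
A — diminished 5th
C — diminished 7th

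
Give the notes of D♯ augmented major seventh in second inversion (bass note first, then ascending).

A-double-sharp C-double-sharp D-sharp F-double-sharp

D♯ augmented major seventh = D-sharp–F-double-sharp–A-double-sharp–C-double-sharp; second inversion → fifth (A-double-sharp) lowest.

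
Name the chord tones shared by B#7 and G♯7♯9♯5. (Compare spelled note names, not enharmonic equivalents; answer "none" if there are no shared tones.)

B♯, D𝄪

B#7 = B♯, D𝄪, F𝄪, A♯.
G♯7♯9♯5 = G♯, B♯, D𝄪, F♯, A𝄪.
Shared: B♯, D𝄪.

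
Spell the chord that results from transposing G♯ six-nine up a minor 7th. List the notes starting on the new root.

F-sharp  A-sharp  C-sharp  D-sharp  G-sharp

A minor 7th up from G-sharp is F-sharp, so the new chord is F-sharp six-nine.
Root: F-sharp
Major 3rd (3rd): A-sharp
Perfect 5th (5th): C-sharp
Major 6th (6th): D-sharp
Major 9th (9th): G-sharp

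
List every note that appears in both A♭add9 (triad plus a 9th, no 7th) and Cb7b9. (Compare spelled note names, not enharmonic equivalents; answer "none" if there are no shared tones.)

A♭add9 = A♭, C, E♭, B♭.
Cb7b9 = C♭, E♭, G♭, B𝄫, D𝄫.
Shared: E♭.

E♭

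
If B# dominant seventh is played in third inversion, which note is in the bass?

A#

B# dominant seventh = B#–D##–F##–A#. Third inversion → seventh in the bass = A#.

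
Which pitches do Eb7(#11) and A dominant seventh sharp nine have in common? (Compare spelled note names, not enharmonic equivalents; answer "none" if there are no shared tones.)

G, A

Eb7(#11) = Eb, G, Bb, Db, A.
A dominant seventh sharp nine = A, C#, E, G, B#.
Shared: G, A.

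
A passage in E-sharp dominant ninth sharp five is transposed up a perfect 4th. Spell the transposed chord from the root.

A-sharp  C-double-sharp  E-double-sharp  G-sharp  B-sharp

A perfect 4th up from E-sharp is A-sharp, so the new chord is A-sharp dominant ninth sharp five.
Root: A-sharp
Major 3rd (3rd): C-double-sharp
Augmented 5th (5th): E-double-sharp
Minor 7th (7th): G-sharp
Major 9th (9th): B-sharp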